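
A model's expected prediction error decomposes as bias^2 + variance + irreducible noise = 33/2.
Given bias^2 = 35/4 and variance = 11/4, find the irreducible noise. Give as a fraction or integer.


Total error = bias^2 + variance + irreducible noise. So irreducible noise = 33/2 - 35/4 - 11/4 = 5.

5


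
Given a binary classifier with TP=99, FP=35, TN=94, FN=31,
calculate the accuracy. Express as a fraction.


Accuracy = (TP + TN) / (TP + TN + FP + FN) = (99 + 94) / 259 = 193/259.

193/259


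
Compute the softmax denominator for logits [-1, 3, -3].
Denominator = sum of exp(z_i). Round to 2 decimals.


Denom = e^-1=0.3679 + e^3=20.0855 + e^-3=0.0498. Sum = 20.5032, which rounds to 20.50.

20.50


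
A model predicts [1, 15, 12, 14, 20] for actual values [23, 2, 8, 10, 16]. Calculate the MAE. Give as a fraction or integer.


MAE = (1/5) * (|23-1|=22 + |2-15|=13 + |8-12|=4 + |10-14|=4 + |16-20|=4). Sum = 47. MAE = 47/5.

47/5


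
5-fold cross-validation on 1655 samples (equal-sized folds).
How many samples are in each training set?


Each validation fold has 1655/5 = 331 samples. Training set = 1655 - 331 = 1324.

1324


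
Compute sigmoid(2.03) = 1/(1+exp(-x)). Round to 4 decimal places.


sigma(2.03) = 1/(1+e^(-2.03)) = 1/(1+0.131336) = 1/1.131336 = 0.8839.

0.8839


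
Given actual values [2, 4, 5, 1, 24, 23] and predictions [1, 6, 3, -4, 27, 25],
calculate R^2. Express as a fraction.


Mean(y) = 59/6. SS_res = 47. SS_tot = 3425/6. R^2 = 1 - 47/(3425/6) = 3143/3425.

3143/3425


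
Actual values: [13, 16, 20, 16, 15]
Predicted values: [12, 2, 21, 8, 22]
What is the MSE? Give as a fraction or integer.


MSE = (1/5) * ((13-12)^2=1 + (16-2)^2=196 + (20-21)^2=1 + (16-8)^2=64 + (15-22)^2=49). Sum = 311. MSE = 311/5.

311/5


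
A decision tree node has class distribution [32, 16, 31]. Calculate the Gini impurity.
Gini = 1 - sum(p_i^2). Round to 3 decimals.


Total = 79. Proportions: 32/79, 16/79, 31/79. sum(p_i^2) = 0.3591. Gini = 1 - 0.3591 = 0.6409, which rounds to 0.641.

0.641


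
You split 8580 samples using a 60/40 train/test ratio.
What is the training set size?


Test set = 8580 * 40% = 3432. Training set = 8580 - 3432 = 5148.

5148


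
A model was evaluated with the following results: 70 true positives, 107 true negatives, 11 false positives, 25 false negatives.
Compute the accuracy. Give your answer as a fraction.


Accuracy = (TP + TN) / (TP + TN + FP + FN) = (70 + 107) / 213 = 59/71.

59/71


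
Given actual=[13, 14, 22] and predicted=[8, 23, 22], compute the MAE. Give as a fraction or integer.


MAE = (1/3) * (|13-8|=5 + |14-23|=9 + |22-22|=0). Sum = 14. MAE = 14/3.

14/3


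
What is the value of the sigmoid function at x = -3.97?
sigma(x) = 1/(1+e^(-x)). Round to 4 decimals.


sigma(-3.97) = 1/(1+e^(3.97)) = 1/(1+52.984531) = 1/53.984531 = 0.0185.

0.0185


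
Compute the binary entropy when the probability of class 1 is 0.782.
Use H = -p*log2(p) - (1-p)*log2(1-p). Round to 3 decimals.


H = -0.782*log2(0.782) - 0.218*log2(0.218) = 0.756.

0.756


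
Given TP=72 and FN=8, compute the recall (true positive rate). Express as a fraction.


Recall = TP / (TP + FN) = 72 / 80 = 9/10.

9/10


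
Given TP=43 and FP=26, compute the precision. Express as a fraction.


Precision = TP / (TP + FP) = 43 / 69 = 43/69.

43/69


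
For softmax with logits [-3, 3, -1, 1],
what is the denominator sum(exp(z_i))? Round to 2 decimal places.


Denom = e^-3=0.0498 + e^3=20.0855 + e^-1=0.3679 + e^1=2.7183. Sum = 23.2215, which rounds to 23.22.

23.22


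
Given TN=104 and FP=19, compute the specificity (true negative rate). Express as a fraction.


Specificity = TN / (TN + FP) = 104 / 123 = 104/123.

104/123


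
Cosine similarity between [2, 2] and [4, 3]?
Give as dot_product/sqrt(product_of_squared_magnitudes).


dot = 14. |a|^2 = 8, |b|^2 = 25. cos = 14/sqrt(200).

14/sqrt(200)


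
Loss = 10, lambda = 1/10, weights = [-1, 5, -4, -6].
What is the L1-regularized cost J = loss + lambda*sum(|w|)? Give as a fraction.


L1 norm = sum(|w|) = 16. J = 10 + 1/10 * 16 = 58/5.

58/5


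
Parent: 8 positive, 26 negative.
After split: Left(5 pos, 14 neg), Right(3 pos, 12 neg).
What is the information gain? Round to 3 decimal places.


H(parent) = 0.7871. H(left) = 0.8315, H(right) = 0.7219. Weighted = (19/34)*0.8315 + (15/34)*0.7219 = 0.7831. IG = 0.7871 - 0.7831 = 0.0040, which rounds to 0.004.

0.004


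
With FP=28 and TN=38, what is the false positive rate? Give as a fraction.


FPR = FP / (FP + TN) = 28 / 66 = 14/33.

14/33


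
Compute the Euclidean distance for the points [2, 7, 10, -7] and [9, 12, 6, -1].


d = sqrt(sum of squared differences). (2-9)^2=49, (7-12)^2=25, (10-6)^2=16, (-7--1)^2=36. Sum = 126.

sqrt(126)


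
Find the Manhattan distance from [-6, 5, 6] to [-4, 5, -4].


d = sum of absolute differences: |-6--4|=2 + |5-5|=0 + |6--4|=10 = 12.

12


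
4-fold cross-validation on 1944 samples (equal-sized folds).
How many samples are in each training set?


Each validation fold has 1944/4 = 486 samples. Training set = 1944 - 486 = 1458.

1458


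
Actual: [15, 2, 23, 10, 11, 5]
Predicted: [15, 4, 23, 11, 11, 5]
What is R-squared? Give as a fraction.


Mean(y) = 11. SS_res = 5. SS_tot = 278. R^2 = 1 - 5/(278) = 273/278.

273/278


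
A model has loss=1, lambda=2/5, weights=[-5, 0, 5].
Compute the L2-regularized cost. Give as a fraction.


L2 sq norm = sum(w^2) = 50. J = 1 + 2/5 * 50 = 21.

21


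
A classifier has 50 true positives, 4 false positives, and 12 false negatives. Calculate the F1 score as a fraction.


Precision = 50/54 = 25/27. Recall = 50/62 = 25/31. F1 = 2*P*R/(P+R) = 25/29.

25/29


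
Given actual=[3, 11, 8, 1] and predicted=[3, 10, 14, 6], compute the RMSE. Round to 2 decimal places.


MSE = 15.5000. RMSE = sqrt(15.5000) = 3.94.

3.94


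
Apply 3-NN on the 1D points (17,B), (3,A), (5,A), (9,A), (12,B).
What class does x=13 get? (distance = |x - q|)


Distances: |17-13|=4, |3-13|=10, |5-13|=8, |9-13|=4, |12-13|=1. 3 nearest: (12,B), (9,A), (17,B). Counts: {'B': 2, 'A': 1}. Majority class: B.

B


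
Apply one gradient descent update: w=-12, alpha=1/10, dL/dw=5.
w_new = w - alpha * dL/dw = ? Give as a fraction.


w_new = -12 - 1/10 * 5 = -12 - 1/2 = -25/2.

-25/2


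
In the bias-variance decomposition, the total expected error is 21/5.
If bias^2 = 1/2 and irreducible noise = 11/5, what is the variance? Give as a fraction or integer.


Total error = bias^2 + variance + irreducible noise. So variance = 21/5 - 1/2 - 11/5 = 3/2.

3/2


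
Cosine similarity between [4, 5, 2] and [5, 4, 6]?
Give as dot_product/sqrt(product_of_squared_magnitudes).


dot = 52. |a|^2 = 45, |b|^2 = 77. cos = 52/sqrt(3465).

52/sqrt(3465)


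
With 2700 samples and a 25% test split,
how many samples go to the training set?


Test set = 2700 * 25% = 675. Training set = 2700 - 675 = 2025.

2025


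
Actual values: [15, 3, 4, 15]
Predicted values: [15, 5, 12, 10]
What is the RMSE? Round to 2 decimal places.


MSE = 23.2500. RMSE = sqrt(23.2500) = 4.82.

4.82


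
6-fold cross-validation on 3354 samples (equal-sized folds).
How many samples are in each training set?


Each validation fold has 3354/6 = 559 samples. Training set = 3354 - 559 = 2795.

2795


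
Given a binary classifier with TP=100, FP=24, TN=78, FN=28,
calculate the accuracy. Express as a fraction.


Accuracy = (TP + TN) / (TP + TN + FP + FN) = (100 + 78) / 230 = 89/115.

89/115


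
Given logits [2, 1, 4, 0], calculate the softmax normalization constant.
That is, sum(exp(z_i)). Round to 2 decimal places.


Denom = e^2=7.3891 + e^1=2.7183 + e^4=54.5982 + e^0=1.0000. Sum = 65.7056, which rounds to 65.71.

65.71


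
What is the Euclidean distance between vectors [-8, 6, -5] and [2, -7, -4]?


d = sqrt(sum of squared differences). (-8-2)^2=100, (6--7)^2=169, (-5--4)^2=1. Sum = 270.

sqrt(270)


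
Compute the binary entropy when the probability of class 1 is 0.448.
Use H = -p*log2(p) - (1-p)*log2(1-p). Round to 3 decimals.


H = -0.448*log2(0.448) - 0.552*log2(0.552) = 0.992.

0.992


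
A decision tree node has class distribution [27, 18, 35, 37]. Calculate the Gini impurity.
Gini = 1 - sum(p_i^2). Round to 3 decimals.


Total = 117. Proportions: 27/117, 18/117, 35/117, 37/117. sum(p_i^2) = 0.2664. Gini = 1 - 0.2664 = 0.7336, which rounds to 0.734.

0.734


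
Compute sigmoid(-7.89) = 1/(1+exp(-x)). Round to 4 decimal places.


sigma(-7.89) = 1/(1+e^(7.89)) = 1/(1+2670.443921) = 1/2671.443921 = 0.0004.

0.0004


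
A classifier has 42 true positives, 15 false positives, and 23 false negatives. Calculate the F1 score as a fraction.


Precision = 42/57 = 14/19. Recall = 42/65 = 42/65. F1 = 2*P*R/(P+R) = 42/61.

42/61


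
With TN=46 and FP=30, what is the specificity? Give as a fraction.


Specificity = TN / (TN + FP) = 46 / 76 = 23/38.

23/38


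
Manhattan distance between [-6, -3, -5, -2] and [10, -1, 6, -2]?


d = sum of absolute differences: |-6-10|=16 + |-3--1|=2 + |-5-6|=11 + |-2--2|=0 = 29.

29


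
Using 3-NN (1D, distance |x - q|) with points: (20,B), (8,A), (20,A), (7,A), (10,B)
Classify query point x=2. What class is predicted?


Distances: |20-2|=18, |8-2|=6, |20-2|=18, |7-2|=5, |10-2|=8. 3 nearest: (7,A), (8,A), (10,B). Counts: {'A': 2, 'B': 1}. Majority class: A.

A


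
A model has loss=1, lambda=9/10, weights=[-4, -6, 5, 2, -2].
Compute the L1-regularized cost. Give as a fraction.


L1 norm = sum(|w|) = 19. J = 1 + 9/10 * 19 = 181/10.

181/10


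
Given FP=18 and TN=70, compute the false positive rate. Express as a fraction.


FPR = FP / (FP + TN) = 18 / 88 = 9/44.

9/44


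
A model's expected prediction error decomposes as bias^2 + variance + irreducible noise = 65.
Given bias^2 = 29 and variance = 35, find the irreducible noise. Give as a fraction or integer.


Total error = bias^2 + variance + irreducible noise. So irreducible noise = 65 - 29 - 35 = 1.

1


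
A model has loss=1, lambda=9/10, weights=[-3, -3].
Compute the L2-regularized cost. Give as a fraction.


L2 sq norm = sum(w^2) = 18. J = 1 + 9/10 * 18 = 86/5.

86/5


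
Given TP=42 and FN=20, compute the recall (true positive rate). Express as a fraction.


Recall = TP / (TP + FN) = 42 / 62 = 21/31.

21/31


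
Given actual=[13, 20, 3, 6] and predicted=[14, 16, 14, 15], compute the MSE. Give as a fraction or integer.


MSE = (1/4) * ((13-14)^2=1 + (20-16)^2=16 + (3-14)^2=121 + (6-15)^2=81). Sum = 219. MSE = 219/4.

219/4


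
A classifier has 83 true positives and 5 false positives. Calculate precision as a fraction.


Precision = TP / (TP + FP) = 83 / 88 = 83/88.

83/88


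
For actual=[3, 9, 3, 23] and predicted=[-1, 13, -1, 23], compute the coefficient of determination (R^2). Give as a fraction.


Mean(y) = 19/2. SS_res = 48. SS_tot = 267. R^2 = 1 - 48/(267) = 73/89.

73/89


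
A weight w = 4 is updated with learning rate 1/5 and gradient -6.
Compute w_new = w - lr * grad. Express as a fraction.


w_new = 4 - 1/5 * -6 = 4 - -6/5 = 26/5.

26/5


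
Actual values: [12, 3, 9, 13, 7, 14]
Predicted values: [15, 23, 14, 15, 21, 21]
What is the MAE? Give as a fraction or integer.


MAE = (1/6) * (|12-15|=3 + |3-23|=20 + |9-14|=5 + |13-15|=2 + |7-21|=14 + |14-21|=7). Sum = 51. MAE = 17/2.

17/2


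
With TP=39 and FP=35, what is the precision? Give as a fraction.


Precision = TP / (TP + FP) = 39 / 74 = 39/74.

39/74


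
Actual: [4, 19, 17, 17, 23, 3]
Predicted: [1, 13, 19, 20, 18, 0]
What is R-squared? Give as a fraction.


Mean(y) = 83/6. SS_res = 92. SS_tot = 2069/6. R^2 = 1 - 92/(2069/6) = 1517/2069.

1517/2069


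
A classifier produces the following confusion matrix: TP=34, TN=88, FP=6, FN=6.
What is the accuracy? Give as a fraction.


Accuracy = (TP + TN) / (TP + TN + FP + FN) = (34 + 88) / 134 = 61/67.

61/67


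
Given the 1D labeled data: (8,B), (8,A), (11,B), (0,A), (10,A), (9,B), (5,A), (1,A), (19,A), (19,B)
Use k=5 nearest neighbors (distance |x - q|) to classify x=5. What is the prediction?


Distances: |8-5|=3, |8-5|=3, |11-5|=6, |0-5|=5, |10-5|=5, |9-5|=4, |5-5|=0, |1-5|=4, |19-5|=14, |19-5|=14. 5 nearest: (5,A), (8,A), (8,B), (1,A), (9,B). Counts: {'A': 3, 'B': 2}. Majority class: A.

A


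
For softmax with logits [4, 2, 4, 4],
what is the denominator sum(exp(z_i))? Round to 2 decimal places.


Denom = e^4=54.5982 + e^2=7.3891 + e^4=54.5982 + e^4=54.5982. Sum = 171.1837, which rounds to 171.18.

171.18


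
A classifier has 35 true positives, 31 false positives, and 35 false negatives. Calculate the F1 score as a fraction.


Precision = 35/66 = 35/66. Recall = 35/70 = 1/2. F1 = 2*P*R/(P+R) = 35/68.

35/68


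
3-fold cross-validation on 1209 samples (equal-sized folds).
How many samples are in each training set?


Each validation fold has 1209/3 = 403 samples. Training set = 1209 - 403 = 806.

806


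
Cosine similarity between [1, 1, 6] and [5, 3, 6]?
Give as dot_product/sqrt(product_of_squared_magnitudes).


dot = 44. |a|^2 = 38, |b|^2 = 70. cos = 44/sqrt(2660).

44/sqrt(2660)


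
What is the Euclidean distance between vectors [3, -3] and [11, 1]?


d = sqrt(sum of squared differences). (3-11)^2=64, (-3-1)^2=16. Sum = 80.

sqrt(80)


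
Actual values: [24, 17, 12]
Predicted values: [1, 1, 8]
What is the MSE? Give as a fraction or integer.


MSE = (1/3) * ((24-1)^2=529 + (17-1)^2=256 + (12-8)^2=16). Sum = 801. MSE = 267.

267


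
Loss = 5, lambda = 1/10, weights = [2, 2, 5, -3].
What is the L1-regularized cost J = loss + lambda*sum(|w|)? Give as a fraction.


L1 norm = sum(|w|) = 12. J = 5 + 1/10 * 12 = 31/5.

31/5


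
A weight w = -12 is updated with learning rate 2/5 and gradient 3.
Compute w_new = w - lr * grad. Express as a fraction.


w_new = -12 - 2/5 * 3 = -12 - 6/5 = -66/5.

-66/5


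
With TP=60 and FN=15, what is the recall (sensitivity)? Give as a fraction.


Recall = TP / (TP + FN) = 60 / 75 = 4/5.

4/5


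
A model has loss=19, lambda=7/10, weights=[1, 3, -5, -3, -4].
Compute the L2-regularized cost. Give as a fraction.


L2 sq norm = sum(w^2) = 60. J = 19 + 7/10 * 60 = 61.

61


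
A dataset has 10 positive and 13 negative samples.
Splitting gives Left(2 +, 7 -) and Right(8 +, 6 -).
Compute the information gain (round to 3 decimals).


H(parent) = 0.9877. H(left) = 0.7642, H(right) = 0.9852. Weighted = (9/23)*0.7642 + (14/23)*0.9852 = 0.8987. IG = 0.9877 - 0.8987 = 0.0890, which rounds to 0.089.

0.089


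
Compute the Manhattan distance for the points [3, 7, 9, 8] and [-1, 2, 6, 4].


d = sum of absolute differences: |3--1|=4 + |7-2|=5 + |9-6|=3 + |8-4|=4 = 16.

16


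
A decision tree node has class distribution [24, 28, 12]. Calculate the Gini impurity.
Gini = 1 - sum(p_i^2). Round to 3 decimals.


Total = 64. Proportions: 24/64, 28/64, 12/64. sum(p_i^2) = 0.3672. Gini = 1 - 0.3672 = 0.6328, which rounds to 0.633.

0.633


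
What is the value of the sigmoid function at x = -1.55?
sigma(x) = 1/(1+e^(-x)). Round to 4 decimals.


sigma(-1.55) = 1/(1+e^(1.55)) = 1/(1+4.711470) = 1/5.711470 = 0.1751.

0.1751


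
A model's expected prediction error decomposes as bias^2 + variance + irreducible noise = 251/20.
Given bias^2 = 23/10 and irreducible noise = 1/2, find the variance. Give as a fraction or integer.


Total error = bias^2 + variance + irreducible noise. So variance = 251/20 - 23/10 - 1/2 = 39/4.

39/4


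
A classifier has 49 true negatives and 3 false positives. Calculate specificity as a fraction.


Specificity = TN / (TN + FP) = 49 / 52 = 49/52.

49/52


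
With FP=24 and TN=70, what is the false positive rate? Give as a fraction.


FPR = FP / (FP + TN) = 24 / 94 = 12/47.

12/47


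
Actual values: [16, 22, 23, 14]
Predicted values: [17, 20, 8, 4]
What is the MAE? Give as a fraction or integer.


MAE = (1/4) * (|16-17|=1 + |22-20|=2 + |23-8|=15 + |14-4|=10). Sum = 28. MAE = 7.

7


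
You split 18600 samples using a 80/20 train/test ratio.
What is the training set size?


Test set = 18600 * 20% = 3720. Training set = 18600 - 3720 = 14880.

14880


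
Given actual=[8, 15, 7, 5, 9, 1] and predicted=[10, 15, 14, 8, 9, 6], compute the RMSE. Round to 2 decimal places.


MSE = 14.5000. RMSE = sqrt(14.5000) = 3.81.

3.81


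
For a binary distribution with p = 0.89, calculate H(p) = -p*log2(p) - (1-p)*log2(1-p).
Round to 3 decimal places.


H = -0.89*log2(0.89) - 0.11*log2(0.11) = 0.500.

0.500


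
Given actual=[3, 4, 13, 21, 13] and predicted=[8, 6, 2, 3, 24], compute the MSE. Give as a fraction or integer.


MSE = (1/5) * ((3-8)^2=25 + (4-6)^2=4 + (13-2)^2=121 + (21-3)^2=324 + (13-24)^2=121). Sum = 595. MSE = 119.

119


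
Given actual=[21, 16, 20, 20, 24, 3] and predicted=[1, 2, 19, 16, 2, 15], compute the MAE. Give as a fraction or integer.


MAE = (1/6) * (|21-1|=20 + |16-2|=14 + |20-19|=1 + |20-16|=4 + |24-2|=22 + |3-15|=12). Sum = 73. MAE = 73/6.

73/6


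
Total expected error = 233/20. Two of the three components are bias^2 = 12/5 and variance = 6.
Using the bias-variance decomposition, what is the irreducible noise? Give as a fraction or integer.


Total error = bias^2 + variance + irreducible noise. So irreducible noise = 233/20 - 12/5 - 6 = 13/4.

13/4


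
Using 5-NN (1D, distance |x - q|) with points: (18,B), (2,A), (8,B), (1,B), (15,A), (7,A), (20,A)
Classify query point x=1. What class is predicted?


Distances: |18-1|=17, |2-1|=1, |8-1|=7, |1-1|=0, |15-1|=14, |7-1|=6, |20-1|=19. 5 nearest: (1,B), (2,A), (7,A), (8,B), (15,A). Counts: {'B': 2, 'A': 3}. Majority class: A.

A


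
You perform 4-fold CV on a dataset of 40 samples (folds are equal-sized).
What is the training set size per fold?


Each validation fold has 40/4 = 10 samples. Training set = 40 - 10 = 30.

30


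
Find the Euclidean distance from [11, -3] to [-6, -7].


d = sqrt(sum of squared differences). (11--6)^2=289, (-3--7)^2=16. Sum = 305.

sqrt(305)


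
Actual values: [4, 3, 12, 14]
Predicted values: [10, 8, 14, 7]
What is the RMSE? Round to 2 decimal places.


MSE = 28.5000. RMSE = sqrt(28.5000) = 5.34.

5.34


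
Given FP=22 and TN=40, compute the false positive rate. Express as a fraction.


FPR = FP / (FP + TN) = 22 / 62 = 11/31.

11/31


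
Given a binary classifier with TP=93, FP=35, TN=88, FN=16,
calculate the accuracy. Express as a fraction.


Accuracy = (TP + TN) / (TP + TN + FP + FN) = (93 + 88) / 232 = 181/232.

181/232


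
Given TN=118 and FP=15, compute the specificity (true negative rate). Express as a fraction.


Specificity = TN / (TN + FP) = 118 / 133 = 118/133.

118/133


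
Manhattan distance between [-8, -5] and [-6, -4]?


d = sum of absolute differences: |-8--6|=2 + |-5--4|=1 = 3.

3


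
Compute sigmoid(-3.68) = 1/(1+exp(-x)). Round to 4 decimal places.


sigma(-3.68) = 1/(1+e^(3.68)) = 1/(1+39.646394) = 1/40.646394 = 0.0246.

0.0246


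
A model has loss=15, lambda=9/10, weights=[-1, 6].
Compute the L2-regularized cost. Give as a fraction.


L2 sq norm = sum(w^2) = 37. J = 15 + 9/10 * 37 = 483/10.

483/10


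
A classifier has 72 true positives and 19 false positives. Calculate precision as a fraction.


Precision = TP / (TP + FP) = 72 / 91 = 72/91.

72/91


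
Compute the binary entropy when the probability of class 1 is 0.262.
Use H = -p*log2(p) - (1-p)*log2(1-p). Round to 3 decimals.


H = -0.262*log2(0.262) - 0.738*log2(0.738) = 0.830.

0.830


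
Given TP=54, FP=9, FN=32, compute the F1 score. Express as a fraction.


Precision = 54/63 = 6/7. Recall = 54/86 = 27/43. F1 = 2*P*R/(P+R) = 108/149.

108/149


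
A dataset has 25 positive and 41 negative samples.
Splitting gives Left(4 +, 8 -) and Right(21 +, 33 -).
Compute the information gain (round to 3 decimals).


H(parent) = 0.9572. H(left) = 0.9183, H(right) = 0.9641. Weighted = (12/66)*0.9183 + (54/66)*0.9641 = 0.9558. IG = 0.9572 - 0.9558 = 0.0014, which rounds to 0.001.

0.001


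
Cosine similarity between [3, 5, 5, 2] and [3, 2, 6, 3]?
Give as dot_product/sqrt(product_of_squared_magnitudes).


dot = 55. |a|^2 = 63, |b|^2 = 58. cos = 55/sqrt(3654).

55/sqrt(3654)


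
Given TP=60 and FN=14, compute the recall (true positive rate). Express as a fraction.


Recall = TP / (TP + FN) = 60 / 74 = 30/37.

30/37


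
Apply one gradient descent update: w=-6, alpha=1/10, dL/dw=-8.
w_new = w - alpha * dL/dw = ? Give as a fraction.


w_new = -6 - 1/10 * -8 = -6 - -4/5 = -26/5.

-26/5


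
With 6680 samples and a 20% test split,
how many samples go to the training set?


Test set = 6680 * 20% = 1336. Training set = 6680 - 1336 = 5344.

5344


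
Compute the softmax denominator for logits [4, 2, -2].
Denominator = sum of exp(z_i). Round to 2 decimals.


Denom = e^4=54.5982 + e^2=7.3891 + e^-2=0.1353. Sum = 62.1226, which rounds to 62.12.

62.12


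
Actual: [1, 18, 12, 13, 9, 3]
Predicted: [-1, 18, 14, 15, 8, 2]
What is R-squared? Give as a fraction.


Mean(y) = 28/3. SS_res = 14. SS_tot = 616/3. R^2 = 1 - 14/(616/3) = 41/44.

41/44


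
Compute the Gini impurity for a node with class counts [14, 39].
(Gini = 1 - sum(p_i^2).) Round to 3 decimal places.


Total = 53. Proportions: 14/53, 39/53. sum(p_i^2) = 0.6112. Gini = 1 - 0.6112 = 0.3888, which rounds to 0.389.

0.389


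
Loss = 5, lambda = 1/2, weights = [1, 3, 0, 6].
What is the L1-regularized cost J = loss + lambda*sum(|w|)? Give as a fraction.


L1 norm = sum(|w|) = 10. J = 5 + 1/2 * 10 = 10.

10


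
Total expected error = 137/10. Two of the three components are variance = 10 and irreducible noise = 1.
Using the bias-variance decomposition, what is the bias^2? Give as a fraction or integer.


Total error = bias^2 + variance + irreducible noise. So bias^2 = 137/10 - 10 - 1 = 27/10.

27/10


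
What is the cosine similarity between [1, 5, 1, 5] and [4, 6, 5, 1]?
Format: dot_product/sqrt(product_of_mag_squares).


dot = 44. |a|^2 = 52, |b|^2 = 78. cos = 44/sqrt(4056).

44/sqrt(4056)


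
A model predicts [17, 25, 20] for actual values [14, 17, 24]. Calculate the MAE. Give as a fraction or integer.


MAE = (1/3) * (|14-17|=3 + |17-25|=8 + |24-20|=4). Sum = 15. MAE = 5.

5


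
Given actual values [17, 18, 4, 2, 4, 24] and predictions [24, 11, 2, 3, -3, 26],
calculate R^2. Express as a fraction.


Mean(y) = 23/2. SS_res = 156. SS_tot = 863/2. R^2 = 1 - 156/(863/2) = 551/863.

551/863


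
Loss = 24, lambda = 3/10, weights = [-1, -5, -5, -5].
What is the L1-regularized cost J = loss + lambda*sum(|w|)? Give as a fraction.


L1 norm = sum(|w|) = 16. J = 24 + 3/10 * 16 = 144/5.

144/5


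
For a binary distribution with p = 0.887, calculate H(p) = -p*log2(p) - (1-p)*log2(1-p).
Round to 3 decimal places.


H = -0.887*log2(0.887) - 0.113*log2(0.113) = 0.509.

0.509


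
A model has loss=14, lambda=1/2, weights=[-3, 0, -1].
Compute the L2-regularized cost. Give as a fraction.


L2 sq norm = sum(w^2) = 10. J = 14 + 1/2 * 10 = 19.

19


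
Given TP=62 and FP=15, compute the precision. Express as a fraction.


Precision = TP / (TP + FP) = 62 / 77 = 62/77.

62/77


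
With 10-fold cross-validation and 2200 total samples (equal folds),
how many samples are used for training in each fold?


Each validation fold has 2200/10 = 220 samples. Training set = 2200 - 220 = 1980.

1980


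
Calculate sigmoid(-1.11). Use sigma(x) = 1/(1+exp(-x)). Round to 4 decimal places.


sigma(-1.11) = 1/(1+e^(1.11)) = 1/(1+3.034358) = 1/4.034358 = 0.2479.

0.2479


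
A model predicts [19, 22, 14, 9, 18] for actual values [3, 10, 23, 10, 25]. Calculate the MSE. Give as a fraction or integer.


MSE = (1/5) * ((3-19)^2=256 + (10-22)^2=144 + (23-14)^2=81 + (10-9)^2=1 + (25-18)^2=49). Sum = 531. MSE = 531/5.

531/5


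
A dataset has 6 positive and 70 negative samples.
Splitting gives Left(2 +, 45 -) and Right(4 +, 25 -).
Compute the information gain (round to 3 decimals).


H(parent) = 0.3985. H(left) = 0.2539, H(right) = 0.5788. Weighted = (47/76)*0.2539 + (29/76)*0.5788 = 0.3779. IG = 0.3985 - 0.3779 = 0.0206, which rounds to 0.021.

0.021


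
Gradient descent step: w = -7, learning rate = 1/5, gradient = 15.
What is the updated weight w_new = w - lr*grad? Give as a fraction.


w_new = -7 - 1/5 * 15 = -7 - 3 = -10.

-10


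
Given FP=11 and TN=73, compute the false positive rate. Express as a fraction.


FPR = FP / (FP + TN) = 11 / 84 = 11/84.

11/84


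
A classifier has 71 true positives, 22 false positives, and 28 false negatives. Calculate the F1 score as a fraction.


Precision = 71/93 = 71/93. Recall = 71/99 = 71/99. F1 = 2*P*R/(P+R) = 71/96.

71/96


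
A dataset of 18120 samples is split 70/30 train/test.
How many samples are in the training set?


Test set = 18120 * 30% = 5436. Training set = 18120 - 5436 = 12684.

12684


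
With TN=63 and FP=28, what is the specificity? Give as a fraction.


Specificity = TN / (TN + FP) = 63 / 91 = 9/13.

9/13


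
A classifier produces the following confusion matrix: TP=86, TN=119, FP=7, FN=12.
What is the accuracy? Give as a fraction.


Accuracy = (TP + TN) / (TP + TN + FP + FN) = (86 + 119) / 224 = 205/224.

205/224


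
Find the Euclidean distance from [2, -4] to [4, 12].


d = sqrt(sum of squared differences). (2-4)^2=4, (-4-12)^2=256. Sum = 260.

sqrt(260)


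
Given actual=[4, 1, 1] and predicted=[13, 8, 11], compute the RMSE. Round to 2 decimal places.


MSE = 76.6667. RMSE = sqrt(76.6667) = 8.76.

8.76


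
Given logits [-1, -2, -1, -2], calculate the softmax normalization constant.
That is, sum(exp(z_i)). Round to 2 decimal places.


Denom = e^-1=0.3679 + e^-2=0.1353 + e^-1=0.3679 + e^-2=0.1353. Sum = 1.0064, which rounds to 1.01.

1.01


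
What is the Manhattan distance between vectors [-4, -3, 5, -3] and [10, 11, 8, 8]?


d = sum of absolute differences: |-4-10|=14 + |-3-11|=14 + |5-8|=3 + |-3-8|=11 = 42.

42


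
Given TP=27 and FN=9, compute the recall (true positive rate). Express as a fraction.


Recall = TP / (TP + FN) = 27 / 36 = 3/4.

3/4


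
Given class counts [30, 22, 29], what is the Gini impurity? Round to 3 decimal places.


Total = 81. Proportions: 30/81, 22/81, 29/81. sum(p_i^2) = 0.3391. Gini = 1 - 0.3391 = 0.6609, which rounds to 0.661.

0.661


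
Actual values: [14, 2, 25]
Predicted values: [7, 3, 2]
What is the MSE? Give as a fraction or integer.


MSE = (1/3) * ((14-7)^2=49 + (2-3)^2=1 + (25-2)^2=529). Sum = 579. MSE = 193.

193


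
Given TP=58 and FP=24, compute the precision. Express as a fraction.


Precision = TP / (TP + FP) = 58 / 82 = 29/41.

29/41


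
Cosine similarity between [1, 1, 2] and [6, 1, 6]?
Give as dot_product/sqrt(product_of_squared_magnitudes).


dot = 19. |a|^2 = 6, |b|^2 = 73. cos = 19/sqrt(438).

19/sqrt(438)


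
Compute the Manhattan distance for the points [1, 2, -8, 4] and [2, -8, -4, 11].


d = sum of absolute differences: |1-2|=1 + |2--8|=10 + |-8--4|=4 + |4-11|=7 = 22.

22


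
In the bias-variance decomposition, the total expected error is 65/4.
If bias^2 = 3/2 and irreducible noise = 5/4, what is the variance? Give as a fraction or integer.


Total error = bias^2 + variance + irreducible noise. So variance = 65/4 - 3/2 - 5/4 = 27/2.

27/2


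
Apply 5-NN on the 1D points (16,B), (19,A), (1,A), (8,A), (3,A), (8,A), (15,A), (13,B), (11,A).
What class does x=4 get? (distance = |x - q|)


Distances: |16-4|=12, |19-4|=15, |1-4|=3, |8-4|=4, |3-4|=1, |8-4|=4, |15-4|=11, |13-4|=9, |11-4|=7. 5 nearest: (3,A), (1,A), (8,A), (8,A), (11,A). Counts: {'A': 5}. Majority class: A.

A


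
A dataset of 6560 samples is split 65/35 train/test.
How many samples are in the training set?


Test set = 6560 * 35% = 2296. Training set = 6560 - 2296 = 4264.

4264


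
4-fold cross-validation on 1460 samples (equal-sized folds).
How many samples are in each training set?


Each validation fold has 1460/4 = 365 samples. Training set = 1460 - 365 = 1095.

1095


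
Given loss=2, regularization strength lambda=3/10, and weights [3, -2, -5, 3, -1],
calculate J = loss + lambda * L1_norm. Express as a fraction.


L1 norm = sum(|w|) = 14. J = 2 + 3/10 * 14 = 31/5.

31/5


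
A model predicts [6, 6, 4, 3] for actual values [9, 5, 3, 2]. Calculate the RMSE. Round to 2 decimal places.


MSE = 3.0000. RMSE = sqrt(3.0000) = 1.73.

1.73


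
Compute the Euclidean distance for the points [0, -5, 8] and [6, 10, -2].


d = sqrt(sum of squared differences). (0-6)^2=36, (-5-10)^2=225, (8--2)^2=100. Sum = 361.

19


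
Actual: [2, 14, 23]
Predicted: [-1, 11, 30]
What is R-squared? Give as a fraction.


Mean(y) = 13. SS_res = 67. SS_tot = 222. R^2 = 1 - 67/(222) = 155/222.

155/222


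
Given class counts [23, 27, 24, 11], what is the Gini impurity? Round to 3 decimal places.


Total = 85. Proportions: 23/85, 27/85, 24/85, 11/85. sum(p_i^2) = 0.2706. Gini = 1 - 0.2706 = 0.7294, which rounds to 0.729.

0.729


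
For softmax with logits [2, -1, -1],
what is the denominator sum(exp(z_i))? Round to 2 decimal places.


Denom = e^2=7.3891 + e^-1=0.3679 + e^-1=0.3679. Sum = 8.1249, which rounds to 8.12.

8.12


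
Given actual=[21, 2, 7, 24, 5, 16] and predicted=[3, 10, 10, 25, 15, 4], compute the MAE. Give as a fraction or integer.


MAE = (1/6) * (|21-3|=18 + |2-10|=8 + |7-10|=3 + |24-25|=1 + |5-15|=10 + |16-4|=12). Sum = 52. MAE = 26/3.

26/3


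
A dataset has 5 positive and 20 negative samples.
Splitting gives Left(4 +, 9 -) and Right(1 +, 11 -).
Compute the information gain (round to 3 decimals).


H(parent) = 0.7219. H(left) = 0.8905, H(right) = 0.4138. Weighted = (13/25)*0.8905 + (12/25)*0.4138 = 0.6617. IG = 0.7219 - 0.6617 = 0.0602, which rounds to 0.060.

0.060


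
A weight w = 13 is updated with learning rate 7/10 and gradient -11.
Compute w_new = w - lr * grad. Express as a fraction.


w_new = 13 - 7/10 * -11 = 13 - -77/10 = 207/10.

207/10


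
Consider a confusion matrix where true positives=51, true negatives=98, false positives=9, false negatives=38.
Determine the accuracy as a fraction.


Accuracy = (TP + TN) / (TP + TN + FP + FN) = (51 + 98) / 196 = 149/196.

149/196


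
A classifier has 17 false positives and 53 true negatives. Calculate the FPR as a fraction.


FPR = FP / (FP + TN) = 17 / 70 = 17/70.

17/70


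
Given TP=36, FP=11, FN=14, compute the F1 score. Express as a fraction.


Precision = 36/47 = 36/47. Recall = 36/50 = 18/25. F1 = 2*P*R/(P+R) = 72/97.

72/97


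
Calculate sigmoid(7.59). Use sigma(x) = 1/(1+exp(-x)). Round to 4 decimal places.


sigma(7.59) = 1/(1+e^(-7.59)) = 1/(1+0.000505) = 1/1.000505 = 0.9995.

0.9995


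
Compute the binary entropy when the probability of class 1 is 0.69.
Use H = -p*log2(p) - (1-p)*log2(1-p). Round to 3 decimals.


H = -0.69*log2(0.69) - 0.31*log2(0.31) = 0.893.

0.893


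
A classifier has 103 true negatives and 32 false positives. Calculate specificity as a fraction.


Specificity = TN / (TN + FP) = 103 / 135 = 103/135.

103/135


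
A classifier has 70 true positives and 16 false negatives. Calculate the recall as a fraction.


Recall = TP / (TP + FN) = 70 / 86 = 35/43.

35/43


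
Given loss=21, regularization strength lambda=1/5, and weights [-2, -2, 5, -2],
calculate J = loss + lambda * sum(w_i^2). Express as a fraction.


L2 sq norm = sum(w^2) = 37. J = 21 + 1/5 * 37 = 142/5.

142/5


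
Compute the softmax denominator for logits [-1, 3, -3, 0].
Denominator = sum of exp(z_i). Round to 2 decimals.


Denom = e^-1=0.3679 + e^3=20.0855 + e^-3=0.0498 + e^0=1.0000. Sum = 21.5032, which rounds to 21.50.

21.50


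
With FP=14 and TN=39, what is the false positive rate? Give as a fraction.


FPR = FP / (FP + TN) = 14 / 53 = 14/53.

14/53


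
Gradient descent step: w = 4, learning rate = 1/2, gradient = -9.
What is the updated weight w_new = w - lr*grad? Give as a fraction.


w_new = 4 - 1/2 * -9 = 4 - -9/2 = 17/2.

17/2


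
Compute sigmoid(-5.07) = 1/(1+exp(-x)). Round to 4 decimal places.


sigma(-5.07) = 1/(1+e^(5.07)) = 1/(1+159.174327) = 1/160.174327 = 0.0062.

0.0062


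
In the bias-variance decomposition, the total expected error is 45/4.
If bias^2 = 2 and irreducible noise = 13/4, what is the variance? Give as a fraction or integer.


Total error = bias^2 + variance + irreducible noise. So variance = 45/4 - 2 - 13/4 = 6.

6


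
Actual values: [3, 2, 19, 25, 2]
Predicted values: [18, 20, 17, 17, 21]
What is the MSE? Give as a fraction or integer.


MSE = (1/5) * ((3-18)^2=225 + (2-20)^2=324 + (19-17)^2=4 + (25-17)^2=64 + (2-21)^2=361). Sum = 978. MSE = 978/5.

978/5


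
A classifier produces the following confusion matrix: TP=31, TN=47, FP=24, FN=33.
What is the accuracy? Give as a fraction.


Accuracy = (TP + TN) / (TP + TN + FP + FN) = (31 + 47) / 135 = 26/45.

26/45


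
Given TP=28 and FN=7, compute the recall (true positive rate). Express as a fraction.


Recall = TP / (TP + FN) = 28 / 35 = 4/5.

4/5


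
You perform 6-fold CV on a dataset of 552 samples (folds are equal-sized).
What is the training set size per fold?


Each validation fold has 552/6 = 92 samples. Training set = 552 - 92 = 460.

460


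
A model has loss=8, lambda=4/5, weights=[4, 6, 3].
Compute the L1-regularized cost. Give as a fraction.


L1 norm = sum(|w|) = 13. J = 8 + 4/5 * 13 = 92/5.

92/5


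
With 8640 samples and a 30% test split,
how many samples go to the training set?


Test set = 8640 * 30% = 2592. Training set = 8640 - 2592 = 6048.

6048


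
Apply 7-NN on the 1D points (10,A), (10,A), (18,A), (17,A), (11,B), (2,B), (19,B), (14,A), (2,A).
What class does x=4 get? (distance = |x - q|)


Distances: |10-4|=6, |10-4|=6, |18-4|=14, |17-4|=13, |11-4|=7, |2-4|=2, |19-4|=15, |14-4|=10, |2-4|=2. 7 nearest: (2,A), (2,B), (10,A), (10,A), (11,B), (14,A), (17,A). Counts: {'A': 5, 'B': 2}. Majority class: A.

A


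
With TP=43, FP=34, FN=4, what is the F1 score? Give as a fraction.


Precision = 43/77 = 43/77. Recall = 43/47 = 43/47. F1 = 2*P*R/(P+R) = 43/62.

43/62


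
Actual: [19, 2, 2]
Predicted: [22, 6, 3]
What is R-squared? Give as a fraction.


Mean(y) = 23/3. SS_res = 26. SS_tot = 578/3. R^2 = 1 - 26/(578/3) = 250/289.

250/289


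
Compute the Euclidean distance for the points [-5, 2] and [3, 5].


d = sqrt(sum of squared differences). (-5-3)^2=64, (2-5)^2=9. Sum = 73.

sqrt(73)


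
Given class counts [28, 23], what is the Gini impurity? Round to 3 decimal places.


Total = 51. Proportions: 28/51, 23/51. sum(p_i^2) = 0.5048. Gini = 1 - 0.5048 = 0.4952, which rounds to 0.495.

0.495


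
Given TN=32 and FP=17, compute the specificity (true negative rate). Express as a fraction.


Specificity = TN / (TN + FP) = 32 / 49 = 32/49.

32/49


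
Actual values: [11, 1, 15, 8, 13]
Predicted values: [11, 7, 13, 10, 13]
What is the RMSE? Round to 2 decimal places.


MSE = 8.8000. RMSE = sqrt(8.8000) = 2.97.

2.97


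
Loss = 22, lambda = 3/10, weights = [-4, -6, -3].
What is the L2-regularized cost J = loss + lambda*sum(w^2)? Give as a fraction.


L2 sq norm = sum(w^2) = 61. J = 22 + 3/10 * 61 = 403/10.

403/10


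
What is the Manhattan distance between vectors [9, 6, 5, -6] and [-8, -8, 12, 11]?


d = sum of absolute differences: |9--8|=17 + |6--8|=14 + |5-12|=7 + |-6-11|=17 = 55.

55


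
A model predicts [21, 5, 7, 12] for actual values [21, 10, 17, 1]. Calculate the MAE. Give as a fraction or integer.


MAE = (1/4) * (|21-21|=0 + |10-5|=5 + |17-7|=10 + |1-12|=11). Sum = 26. MAE = 13/2.

13/2


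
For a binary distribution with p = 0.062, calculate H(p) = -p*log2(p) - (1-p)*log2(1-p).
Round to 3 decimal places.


H = -0.062*log2(0.062) - 0.938*log2(0.938) = 0.335.

0.335


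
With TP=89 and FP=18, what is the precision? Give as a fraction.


Precision = TP / (TP + FP) = 89 / 107 = 89/107.

89/107


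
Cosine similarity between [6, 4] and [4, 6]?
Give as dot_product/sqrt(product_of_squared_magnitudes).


dot = 48. |a|^2 = 52, |b|^2 = 52. cos = 48/sqrt(2704).

48/sqrt(2704)


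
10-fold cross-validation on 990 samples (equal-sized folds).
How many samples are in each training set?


Each validation fold has 990/10 = 99 samples. Training set = 990 - 99 = 891.

891


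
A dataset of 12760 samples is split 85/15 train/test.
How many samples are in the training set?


Test set = 12760 * 15% = 1914. Training set = 12760 - 1914 = 10846.

10846


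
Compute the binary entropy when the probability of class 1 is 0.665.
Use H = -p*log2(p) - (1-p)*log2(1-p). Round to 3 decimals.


H = -0.665*log2(0.665) - 0.335*log2(0.335) = 0.920.

0.920


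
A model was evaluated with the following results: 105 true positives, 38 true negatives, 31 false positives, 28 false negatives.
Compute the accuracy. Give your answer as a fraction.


Accuracy = (TP + TN) / (TP + TN + FP + FN) = (105 + 38) / 202 = 143/202.

143/202


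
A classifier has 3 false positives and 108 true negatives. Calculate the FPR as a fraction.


FPR = FP / (FP + TN) = 3 / 111 = 1/37.

1/37


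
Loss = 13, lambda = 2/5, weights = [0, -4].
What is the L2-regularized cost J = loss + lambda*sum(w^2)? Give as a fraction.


L2 sq norm = sum(w^2) = 16. J = 13 + 2/5 * 16 = 97/5.

97/5


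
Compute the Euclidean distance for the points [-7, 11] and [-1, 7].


d = sqrt(sum of squared differences). (-7--1)^2=36, (11-7)^2=16. Sum = 52.

sqrt(52)


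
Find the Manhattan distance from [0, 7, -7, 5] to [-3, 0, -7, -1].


d = sum of absolute differences: |0--3|=3 + |7-0|=7 + |-7--7|=0 + |5--1|=6 = 16.

16


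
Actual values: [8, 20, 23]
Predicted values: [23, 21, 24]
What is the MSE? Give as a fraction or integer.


MSE = (1/3) * ((8-23)^2=225 + (20-21)^2=1 + (23-24)^2=1). Sum = 227. MSE = 227/3.

227/3


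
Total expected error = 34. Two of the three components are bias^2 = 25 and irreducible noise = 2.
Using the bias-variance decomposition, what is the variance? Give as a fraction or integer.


Total error = bias^2 + variance + irreducible noise. So variance = 34 - 25 - 2 = 7.

7


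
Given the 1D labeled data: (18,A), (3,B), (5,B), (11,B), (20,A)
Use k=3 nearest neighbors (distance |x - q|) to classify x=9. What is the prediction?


Distances: |18-9|=9, |3-9|=6, |5-9|=4, |11-9|=2, |20-9|=11. 3 nearest: (11,B), (5,B), (3,B). Counts: {'B': 3}. Majority class: B.

B


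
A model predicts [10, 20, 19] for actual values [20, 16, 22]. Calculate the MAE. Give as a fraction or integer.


MAE = (1/3) * (|20-10|=10 + |16-20|=4 + |22-19|=3). Sum = 17. MAE = 17/3.

17/3


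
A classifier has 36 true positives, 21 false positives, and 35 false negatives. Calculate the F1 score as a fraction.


Precision = 36/57 = 12/19. Recall = 36/71 = 36/71. F1 = 2*P*R/(P+R) = 9/16.

9/16


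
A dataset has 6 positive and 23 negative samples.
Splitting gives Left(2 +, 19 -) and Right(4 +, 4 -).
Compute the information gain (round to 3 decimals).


H(parent) = 0.7355. H(left) = 0.4537, H(right) = 1.0000. Weighted = (21/29)*0.4537 + (8/29)*1.0000 = 0.6044. IG = 0.7355 - 0.6044 = 0.1311, which rounds to 0.131.

0.131


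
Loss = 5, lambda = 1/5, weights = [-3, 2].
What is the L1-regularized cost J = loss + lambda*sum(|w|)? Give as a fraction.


L1 norm = sum(|w|) = 5. J = 5 + 1/5 * 5 = 6.

6
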